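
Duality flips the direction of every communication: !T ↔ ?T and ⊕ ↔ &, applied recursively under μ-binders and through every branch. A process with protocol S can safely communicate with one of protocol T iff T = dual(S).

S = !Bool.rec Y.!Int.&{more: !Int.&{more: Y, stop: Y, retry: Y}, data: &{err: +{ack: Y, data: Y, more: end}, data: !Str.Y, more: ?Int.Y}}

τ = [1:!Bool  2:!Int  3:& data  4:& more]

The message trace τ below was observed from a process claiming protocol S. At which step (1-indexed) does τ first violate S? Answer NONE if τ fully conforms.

[1] !Bool  ✓  now at rec Y.…
[2] !Int  ✓  now at &{more: !Int.&{more: rec Y.…, stop: rec Y.…, retry: rec Y.…}, data: &{err: +{ack: rec Y.…, data: rec Y.…, more: end}, data: !Str.rec Y.…, more: ?Int.rec Y.…}}
[3] & data  ✓  now at &{err: +{ack: rec Y.…, data: rec Y.…, more: end}, data: !Str.rec Y.…, more: ?Int.rec Y.…}
[4] & more  ✓  now at ?Int.rec Y.…
τ conforms to S (length 4)

NONE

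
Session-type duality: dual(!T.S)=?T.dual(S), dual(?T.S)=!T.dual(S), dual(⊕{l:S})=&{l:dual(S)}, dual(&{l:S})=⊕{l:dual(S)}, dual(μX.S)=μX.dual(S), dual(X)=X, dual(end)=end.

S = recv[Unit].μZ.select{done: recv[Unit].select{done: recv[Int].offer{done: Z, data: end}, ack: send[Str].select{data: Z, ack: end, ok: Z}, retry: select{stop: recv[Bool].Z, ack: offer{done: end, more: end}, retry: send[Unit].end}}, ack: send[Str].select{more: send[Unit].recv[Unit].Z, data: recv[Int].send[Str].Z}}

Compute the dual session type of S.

send[Unit].μZ.offer{done: send[Unit].offer{done: send[Int].select{done: Z, data: end}, ack: recv[Str].offer{data: Z, ack: end, ok: Z}, retry: offer{stop: send[Bool].Z, ack: select{done: end, more: end}, retry: recv[Unit].end}}, ack: recv[Str].offer{more: recv[Unit].send[Unit].Z, data: send[Int].recv[Str].Z}}

recv[Unit] → send[Unit]
  μZ → μZ  (binder kept)
    select{done,ack} → offer{done,ack}  (internal→external)
      [done]
        recv[Unit] → send[Unit]
          select{done,ack,retry} → offer{done,ack,retry}  (internal→external)
            [done]
              recv[Int] → send[Int]
                offer{done,data} → select{done,data}  (&→⊕)
                  [done]
                    Z ↦ Z
                  [data]
                    end ↦ end
            [ack]
              send[Str] → recv[Str]
                select{data,ack,ok} → offer{data,ack,ok}  (internal→external)
                  [data]
                    Z ↦ Z
                  [ack]
                    end ↦ end
                  [ok]
                    Z ↦ Z
            [retry]
              select{stop,ack,retry} → offer{stop,ack,retry}  (internal→external)
                [stop]
                  recv[Bool] → send[Bool]
                    Z ↦ Z
                [ack]
                  offer{done,more} → select{done,more}  (&→⊕)
                    [done]
                      end ↦ end
                    [more]
                      end ↦ end
                [retry]
                  send[Unit] → recv[Unit]
                    end ↦ end
      [ack]
        send[Str] → recv[Str]
          select{more,data} → offer{more,data}  (internal→external)
            [more]
              send[Unit] → recv[Unit]
                recv[Unit] → send[Unit]
                  Z ↦ Z
            [data]
              recv[Int] → send[Int]
                send[Str] → recv[Str]
                  Z ↦ Z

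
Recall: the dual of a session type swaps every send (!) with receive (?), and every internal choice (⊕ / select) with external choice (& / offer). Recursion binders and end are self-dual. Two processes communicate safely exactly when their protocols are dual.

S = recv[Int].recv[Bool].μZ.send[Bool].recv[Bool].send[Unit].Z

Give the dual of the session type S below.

send[Int].send[Bool].μZ.recv[Bool].send[Bool].recv[Unit].Z

recv[Int] → send[Int]
  recv[Bool] → send[Bool]
    μZ → μZ  (μ self-dual)
      send[Bool] → recv[Bool]
        recv[Bool] → send[Bool]
          send[Unit] → recv[Unit]
            dual(Z) = Z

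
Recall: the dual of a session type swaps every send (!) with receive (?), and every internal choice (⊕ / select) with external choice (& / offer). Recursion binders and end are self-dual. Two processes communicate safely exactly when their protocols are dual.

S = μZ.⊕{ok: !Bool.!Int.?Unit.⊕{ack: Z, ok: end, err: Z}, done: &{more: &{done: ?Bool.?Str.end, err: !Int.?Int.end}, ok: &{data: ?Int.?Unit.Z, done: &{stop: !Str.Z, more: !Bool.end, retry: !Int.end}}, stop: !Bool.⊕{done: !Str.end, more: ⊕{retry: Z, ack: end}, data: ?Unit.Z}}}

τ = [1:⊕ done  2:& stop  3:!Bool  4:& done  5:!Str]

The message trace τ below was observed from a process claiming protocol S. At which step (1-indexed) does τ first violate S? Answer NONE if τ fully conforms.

[1] ⊕ done  ok  state: &{more: &{done: ?Bool.?Str.end, err: !Int.?Int.end}, ok: &{data: ?Int.?Unit.μZ.…, done: &{stop: !Str.μZ.…, more: !Bool.end, retry: !Int.end}}, stop: !Bool.⊕{done: !Str.end, more: ⊕{retry: μZ.…, ack: end}, data: ?Unit.μZ.…}}
[2] & stop  ok  state: !Bool.⊕{done: !Str.end, more: ⊕{retry: μZ.…, ack: end}, data: ?Unit.μZ.…}
[3] !Bool  ok  state: ⊕{done: !Str.end, more: ⊕{retry: μZ.…, ack: end}, data: ?Unit.μZ.…}
[4] got & done, protocol expects ⊕ done or ⊕ more or ⊕ data  ✗

4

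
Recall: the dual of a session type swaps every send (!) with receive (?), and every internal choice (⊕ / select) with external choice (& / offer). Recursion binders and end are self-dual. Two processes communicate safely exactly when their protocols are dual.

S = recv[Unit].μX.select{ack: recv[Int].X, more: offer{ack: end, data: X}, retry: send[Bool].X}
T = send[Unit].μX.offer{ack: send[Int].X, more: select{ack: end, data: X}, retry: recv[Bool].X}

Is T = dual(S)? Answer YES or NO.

YES

recv[Unit] vs send[Unit]  match
  μX vs μX  match (binder kept)
    select{ack,more,retry} vs offer{ack,more,retry}  match same labels
      [ack]
        recv[Int] vs send[Int]  match
          X vs X  match
      [more]
        offer{ack,data} vs select{ack,data}  match same labels
          [ack]
            end vs end  match
          [data]
            X vs X  match
      [retry]
        send[Bool] vs recv[Bool]  match
          X vs X  match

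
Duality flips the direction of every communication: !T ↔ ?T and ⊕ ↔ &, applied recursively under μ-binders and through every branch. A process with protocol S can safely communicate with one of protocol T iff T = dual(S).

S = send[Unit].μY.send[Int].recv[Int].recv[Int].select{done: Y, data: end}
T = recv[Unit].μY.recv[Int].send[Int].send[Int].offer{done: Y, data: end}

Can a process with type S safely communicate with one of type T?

YES

send[Unit] vs recv[Unit]  ✓
  μY vs μY  ✓ (rec unchanged)
    send[Int] vs recv[Int]  ✓
      recv[Int] vs send[Int]  ✓
        recv[Int] vs send[Int]  ✓
          select{done,data} vs offer{done,data}  ✓ same labels
            [done]
              Y vs Y  ✓
            [data]
              end vs end  ✓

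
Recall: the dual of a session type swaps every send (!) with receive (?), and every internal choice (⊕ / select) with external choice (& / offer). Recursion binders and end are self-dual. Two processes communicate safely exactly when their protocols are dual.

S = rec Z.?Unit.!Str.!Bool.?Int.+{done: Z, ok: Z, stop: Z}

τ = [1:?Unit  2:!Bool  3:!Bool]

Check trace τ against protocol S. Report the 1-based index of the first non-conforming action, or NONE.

2

[1] ?Unit  ✓  now at !Str.!Bool.?Int.+{done: rec Z.…, ok: rec Z.…, stop: rec Z.…}
[2] got !Bool, protocol expects !Str  ✗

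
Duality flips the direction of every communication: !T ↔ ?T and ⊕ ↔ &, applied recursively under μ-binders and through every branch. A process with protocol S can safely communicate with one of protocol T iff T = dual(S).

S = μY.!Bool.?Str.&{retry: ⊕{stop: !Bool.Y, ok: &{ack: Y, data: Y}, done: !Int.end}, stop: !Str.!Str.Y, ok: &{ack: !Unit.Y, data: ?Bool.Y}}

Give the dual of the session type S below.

μY → μY  (binder kept)
  !Bool → ?Bool
    ?Str → !Str
      &{retry,stop,ok} → ⊕{retry,stop,ok}  (offer→select)
        • retry:
          ⊕{stop,ok,done} → &{stop,ok,done}  (internal→external)
            • stop:
              !Bool → ?Bool
                dual(Y) = Y
            • ok:
              &{ack,data} → ⊕{ack,data}  (offer→select)
                • ack:
                  dual(Y) = Y
                • data:
                  dual(Y) = Y
            • done:
              !Int → ?Int
                dual(end) = end
        • stop:
          !Str → ?Str
            !Str → ?Str
              dual(Y) = Y
        • ok:
          &{ack,data} → ⊕{ack,data}  (offer→select)
            • ack:
              !Unit → ?Unit
                dual(Y) = Y
            • data:
              ?Bool → !Bool
                dual(Y) = Y

μY.?Bool.!Str.⊕{retry: &{stop: ?Bool.Y, ok: ⊕{ack: Y, data: Y}, done: ?Int.end}, stop: ?Str.?Str.Y, ok: ⊕{ack: ?Unit.Y, data: !Bool.Y}}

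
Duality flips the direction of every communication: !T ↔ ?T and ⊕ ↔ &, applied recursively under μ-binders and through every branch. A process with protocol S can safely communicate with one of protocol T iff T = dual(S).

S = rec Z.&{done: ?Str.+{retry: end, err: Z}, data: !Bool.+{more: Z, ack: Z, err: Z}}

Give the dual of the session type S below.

rec Z.+{done: !Str.&{retry: end, err: Z}, data: ?Bool.&{more: Z, ack: Z, err: Z}}

rec Z ↦ rec Z  (μ self-dual)
  &{done,data} ↦ +{done,data}  (external→internal)
    [done]
      ?Str ↦ !Str
        +{retry,err} ↦ &{retry,err}  (⊕→&)
          [retry]
            end self-dual
          [err]
            Z self-dual
    [data]
      !Bool ↦ ?Bool
        +{more,ack,err} ↦ &{more,ack,err}  (⊕→&)
          [more]
            Z self-dual
          [ack]
            Z self-dual
          [err]
            Z self-dual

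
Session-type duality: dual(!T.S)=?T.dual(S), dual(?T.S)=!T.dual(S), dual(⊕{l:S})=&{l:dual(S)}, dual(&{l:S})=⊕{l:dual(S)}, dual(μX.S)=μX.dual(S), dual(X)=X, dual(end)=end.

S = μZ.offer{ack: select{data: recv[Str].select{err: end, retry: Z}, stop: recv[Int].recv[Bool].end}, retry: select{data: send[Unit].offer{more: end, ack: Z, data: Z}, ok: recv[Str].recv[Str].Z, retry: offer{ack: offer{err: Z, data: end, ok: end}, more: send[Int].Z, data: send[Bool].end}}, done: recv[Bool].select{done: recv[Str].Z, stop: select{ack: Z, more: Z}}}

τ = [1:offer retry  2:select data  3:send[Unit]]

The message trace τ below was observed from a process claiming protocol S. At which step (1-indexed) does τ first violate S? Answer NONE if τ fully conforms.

NONE

[1] offer retry  ok  now at select{data: send[Unit].offer{more: end, ack: μZ.…, data: μZ.…}, ok: recv[Str].recv[Str].μZ.…, retry: offer{ack: offer{err: μZ.…, data: end, ok: end}, more: send[Int].μZ.…, data: send[Bool].end}}
[2] select data  ok  now at send[Unit].offer{more: end, ack: μZ.…, data: μZ.…}
[3] send[Unit]  ok  now at offer{more: end, ack: μZ.…, data: μZ.…}
trace exhausted — no violation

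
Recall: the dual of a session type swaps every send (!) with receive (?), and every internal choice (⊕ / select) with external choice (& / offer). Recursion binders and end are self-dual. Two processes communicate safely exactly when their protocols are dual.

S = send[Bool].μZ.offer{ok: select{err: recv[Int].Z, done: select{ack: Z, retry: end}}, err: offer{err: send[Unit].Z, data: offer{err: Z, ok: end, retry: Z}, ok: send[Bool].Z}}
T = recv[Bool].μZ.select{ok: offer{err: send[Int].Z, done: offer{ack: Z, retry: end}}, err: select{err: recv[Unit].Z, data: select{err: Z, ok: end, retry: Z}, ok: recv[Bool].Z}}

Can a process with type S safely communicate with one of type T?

YES

send[Bool] | recv[Bool]  ok
  μZ | μZ  ok (binder kept)
    offer{ok,err} | select{ok,err}  ok labels match
      case ok:
        select{err,done} | offer{err,done}  ok labels match
          case err:
            recv[Int] | send[Int]  ok
              Z | Z  ok
          case done:
            select{ack,retry} | offer{ack,retry}  ok labels match
              case ack:
                Z | Z  ok
              case retry:
                end | end  ok
      case err:
        offer{err,data,ok} | select{err,data,ok}  ok labels match
          case err:
            send[Unit] | recv[Unit]  ok
              Z | Z  ok
          case data:
            offer{err,ok,retry} | select{err,ok,retry}  ok labels match
              case err:
                Z | Z  ok
              case ok:
                end | end  ok
              case retry:
                Z | Z  ok
          case ok:
            send[Bool] | recv[Bool]  ok
              Z | Z  ok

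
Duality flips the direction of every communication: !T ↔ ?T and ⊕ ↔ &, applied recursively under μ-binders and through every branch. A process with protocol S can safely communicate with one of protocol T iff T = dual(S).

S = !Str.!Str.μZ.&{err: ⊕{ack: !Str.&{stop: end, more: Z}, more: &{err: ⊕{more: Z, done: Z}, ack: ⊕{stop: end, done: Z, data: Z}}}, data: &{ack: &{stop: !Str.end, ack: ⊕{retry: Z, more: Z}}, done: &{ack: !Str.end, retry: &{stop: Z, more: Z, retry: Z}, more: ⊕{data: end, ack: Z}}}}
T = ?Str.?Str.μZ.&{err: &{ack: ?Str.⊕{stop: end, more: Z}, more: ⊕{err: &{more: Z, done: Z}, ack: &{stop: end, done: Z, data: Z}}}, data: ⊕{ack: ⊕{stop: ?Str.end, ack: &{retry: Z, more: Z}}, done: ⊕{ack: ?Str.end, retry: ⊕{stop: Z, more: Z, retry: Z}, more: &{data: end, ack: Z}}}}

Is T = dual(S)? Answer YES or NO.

NO

!Str | ?Str  ✓
  !Str | ?Str  ✓
    μZ | μZ  ✓ (binder kept)
      &{err,data} | &{err,data}  ✗ choice polarity not flipped — not dual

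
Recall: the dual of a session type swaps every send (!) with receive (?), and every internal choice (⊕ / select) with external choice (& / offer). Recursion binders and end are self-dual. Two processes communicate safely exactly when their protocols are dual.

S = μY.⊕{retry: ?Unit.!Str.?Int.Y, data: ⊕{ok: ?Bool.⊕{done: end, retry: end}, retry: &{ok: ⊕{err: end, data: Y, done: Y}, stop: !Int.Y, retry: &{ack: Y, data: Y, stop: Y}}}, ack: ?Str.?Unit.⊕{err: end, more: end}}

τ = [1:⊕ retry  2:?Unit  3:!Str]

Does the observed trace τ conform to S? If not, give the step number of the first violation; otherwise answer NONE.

@1 ⊕ retry  ok  residual = ?Unit.!Str.?Int.μY.…
@2 ?Unit  ok  residual = !Str.?Int.μY.…
@3 !Str  ok  residual = ?Int.μY.…
trace exhausted — no violation

NONE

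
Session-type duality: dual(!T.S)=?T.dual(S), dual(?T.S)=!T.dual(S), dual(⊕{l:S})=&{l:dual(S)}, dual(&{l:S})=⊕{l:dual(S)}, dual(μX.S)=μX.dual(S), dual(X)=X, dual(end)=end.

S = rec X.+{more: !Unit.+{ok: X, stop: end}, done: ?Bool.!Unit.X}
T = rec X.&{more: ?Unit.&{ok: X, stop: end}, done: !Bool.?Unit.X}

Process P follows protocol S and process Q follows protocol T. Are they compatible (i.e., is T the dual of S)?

YES

rec X | rec X  ok (rec unchanged)
  +{more,done} | &{more,done}  ok labels match
    [more]
      !Unit | ?Unit  ok
        +{ok,stop} | &{ok,stop}  ok labels match
          [ok]
            X | X  ok
          [stop]
            end | end  ok
    [done]
      ?Bool | !Bool  ok
        !Unit | ?Unit  ok
          X | X  ok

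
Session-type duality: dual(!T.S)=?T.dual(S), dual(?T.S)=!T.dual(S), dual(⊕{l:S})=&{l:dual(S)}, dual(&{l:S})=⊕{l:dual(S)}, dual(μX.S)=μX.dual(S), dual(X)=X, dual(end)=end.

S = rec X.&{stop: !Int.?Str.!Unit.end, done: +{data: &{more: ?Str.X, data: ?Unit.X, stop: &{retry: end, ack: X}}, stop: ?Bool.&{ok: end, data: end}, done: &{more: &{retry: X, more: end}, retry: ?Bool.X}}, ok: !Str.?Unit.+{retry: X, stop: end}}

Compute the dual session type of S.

rec X.+{stop: ?Int.!Str.?Unit.end, done: &{data: +{more: !Str.X, data: !Unit.X, stop: +{retry: end, ack: X}}, stop: !Bool.+{ok: end, data: end}, done: +{more: +{retry: X, more: end}, retry: !Bool.X}}, ok: ?Str.!Unit.&{retry: X, stop: end}}

rec X → rec X  (rec unchanged)
  &{stop,done,ok} → +{stop,done,ok}  (offer→select)
    case stop:
      !Int → ?Int
        ?Str → !Str
          !Unit → ?Unit
            end ↦ end
    case done:
      +{data,stop,done} → &{data,stop,done}  (⊕→&)
        case data:
          &{more,data,stop} → +{more,data,stop}  (offer→select)
            case more:
              ?Str → !Str
                X ↦ X
            case data:
              ?Unit → !Unit
                X ↦ X
            case stop:
              &{retry,ack} → +{retry,ack}  (offer→select)
                case retry:
                  end ↦ end
                case ack:
                  X ↦ X
        case stop:
          ?Bool → !Bool
            &{ok,data} → +{ok,data}  (offer→select)
              case ok:
                end ↦ end
              case data:
                end ↦ end
        case done:
          &{more,retry} → +{more,retry}  (offer→select)
            case more:
              &{retry,more} → +{retry,more}  (offer→select)
                case retry:
                  X ↦ X
                case more:
                  end ↦ end
            case retry:
              ?Bool → !Bool
                X ↦ X
    case ok:
      !Str → ?Str
        ?Unit → !Unit
          +{retry,stop} → &{retry,stop}  (⊕→&)
            case retry:
              X ↦ X
            case stop:
              end ↦ end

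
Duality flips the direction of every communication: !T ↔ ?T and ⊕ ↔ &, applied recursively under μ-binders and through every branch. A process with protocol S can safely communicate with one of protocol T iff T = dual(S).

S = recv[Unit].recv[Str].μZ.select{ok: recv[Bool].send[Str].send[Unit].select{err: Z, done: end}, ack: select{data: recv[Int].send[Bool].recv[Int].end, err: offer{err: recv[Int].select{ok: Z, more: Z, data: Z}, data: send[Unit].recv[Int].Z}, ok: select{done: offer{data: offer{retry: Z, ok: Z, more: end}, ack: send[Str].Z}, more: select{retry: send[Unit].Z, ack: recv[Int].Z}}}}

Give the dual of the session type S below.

recv[Unit] = send[Unit]
  recv[Str] = send[Str]
    μZ = μZ  (binder kept)
      select{ok,ack} = offer{ok,ack}  (⊕→&)
        • ok:
          recv[Bool] = send[Bool]
            send[Str] = recv[Str]
              send[Unit] = recv[Unit]
                select{err,done} = offer{err,done}  (⊕→&)
                  • err:
                    Z self-dual
                  • done:
                    end self-dual
        • ack:
          select{data,err,ok} = offer{data,err,ok}  (⊕→&)
            • data:
              recv[Int] = send[Int]
                send[Bool] = recv[Bool]
                  recv[Int] = send[Int]
                    end self-dual
            • err:
              offer{err,data} = select{err,data}  (external→internal)
                • err:
                  recv[Int] = send[Int]
                    select{ok,more,data} = offer{ok,more,data}  (⊕→&)
                      • ok:
                        Z self-dual
                      • more:
                        Z self-dual
                      • data:
                        Z self-dual
                • data:
                  send[Unit] = recv[Unit]
                    recv[Int] = send[Int]
                      Z self-dual
            • ok:
              select{done,more} = offer{done,more}  (⊕→&)
                • done:
                  offer{data,ack} = select{data,ack}  (external→internal)
                    • data:
                      offer{retry,ok,more} = select{retry,ok,more}  (external→internal)
                        • retry:
                          Z self-dual
                        • ok:
                          Z self-dual
                        • more:
                          end self-dual
                    • ack:
                      send[Str] = recv[Str]
                        Z self-dual
                • more:
                  select{retry,ack} = offer{retry,ack}  (⊕→&)
                    • retry:
                      send[Unit] = recv[Unit]
                        Z self-dual
                    • ack:
                      recv[Int] = send[Int]
                        Z self-dual

send[Unit].send[Str].μZ.offer{ok: send[Bool].recv[Str].recv[Unit].offer{err: Z, done: end}, ack: offer{data: send[Int].recv[Bool].send[Int].end, err: select{err: send[Int].offer{ok: Z, more: Z, data: Z}, data: recv[Unit].send[Int].Z}, ok: offer{done: select{data: select{retry: Z, ok: Z, more: end}, ack: recv[Str].Z}, more: offer{retry: recv[Unit].Z, ack: send[Int].Z}}}}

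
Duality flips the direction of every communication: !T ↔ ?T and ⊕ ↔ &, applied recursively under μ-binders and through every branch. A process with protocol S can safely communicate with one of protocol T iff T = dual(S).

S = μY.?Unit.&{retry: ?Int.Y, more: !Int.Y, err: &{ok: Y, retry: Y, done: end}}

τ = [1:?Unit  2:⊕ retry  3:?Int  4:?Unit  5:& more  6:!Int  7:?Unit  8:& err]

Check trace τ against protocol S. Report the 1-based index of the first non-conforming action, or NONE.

2

[1] ?Unit  match  state: &{retry: ?Int.μY.…, more: !Int.μY.…, err: &{ok: μY.…, retry: μY.…, done: end}}
[2] got ⊕ retry, protocol expects & retry or & more or & err  ✗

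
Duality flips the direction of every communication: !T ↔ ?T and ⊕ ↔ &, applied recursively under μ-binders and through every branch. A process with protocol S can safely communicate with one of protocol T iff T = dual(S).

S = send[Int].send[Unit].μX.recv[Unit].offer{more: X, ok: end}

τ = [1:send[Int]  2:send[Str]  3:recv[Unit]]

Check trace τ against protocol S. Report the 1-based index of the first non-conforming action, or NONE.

2

@1 send[Int]  ok  state: send[Unit].μX.…
@2 got send[Str], protocol expects send[Unit]  ✗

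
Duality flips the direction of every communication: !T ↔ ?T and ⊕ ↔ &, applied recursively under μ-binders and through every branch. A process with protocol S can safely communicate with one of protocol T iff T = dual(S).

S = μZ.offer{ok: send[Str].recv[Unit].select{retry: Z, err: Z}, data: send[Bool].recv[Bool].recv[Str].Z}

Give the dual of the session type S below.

μZ → μZ  (μ self-dual)
  offer{ok,data} → select{ok,data}  (external→internal)
    [ok]
      send[Str] → recv[Str]
        recv[Unit] → send[Unit]
          select{retry,err} → offer{retry,err}  (internal→external)
            [retry]
              Z ↦ Z
            [err]
              Z ↦ Z
    [data]
      send[Bool] → recv[Bool]
        recv[Bool] → send[Bool]
          recv[Str] → send[Str]
            Z ↦ Z

μZ.select{ok: recv[Str].send[Unit].offer{retry: Z, err: Z}, data: recv[Bool].send[Bool].send[Str].Z}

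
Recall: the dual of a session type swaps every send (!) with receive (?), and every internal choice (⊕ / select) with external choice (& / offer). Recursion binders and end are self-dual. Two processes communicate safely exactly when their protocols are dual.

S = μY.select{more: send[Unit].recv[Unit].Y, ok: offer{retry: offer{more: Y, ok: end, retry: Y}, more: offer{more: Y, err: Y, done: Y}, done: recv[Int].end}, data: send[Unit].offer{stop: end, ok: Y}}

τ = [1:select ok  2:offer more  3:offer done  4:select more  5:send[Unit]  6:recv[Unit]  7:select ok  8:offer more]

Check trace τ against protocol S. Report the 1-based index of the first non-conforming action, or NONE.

NONE

step 1: select ok  match  residual = offer{retry: offer{more: μY.…, ok: end, retry: μY.…}, more: offer{more: μY.…, err: μY.…, done: μY.…}, done: recv[Int].end}
step 2: offer more  match  residual = offer{more: μY.…, err: μY.…, done: μY.…}
step 3: offer done  match  residual = μY.…
step 4: select more  match  residual = send[Unit].recv[Unit].μY.…
step 5: send[Unit]  match  residual = recv[Unit].μY.…
step 6: recv[Unit]  match  residual = μY.…
step 7: select ok  match  residual = offer{retry: offer{more: μY.…, ok: end, retry: μY.…}, more: offer{more: μY.…, err: μY.…, done: μY.…}, done: recv[Int].end}
step 8: offer more  match  residual = offer{more: μY.…, err: μY.…, done: μY.…}
trace exhausted — no violation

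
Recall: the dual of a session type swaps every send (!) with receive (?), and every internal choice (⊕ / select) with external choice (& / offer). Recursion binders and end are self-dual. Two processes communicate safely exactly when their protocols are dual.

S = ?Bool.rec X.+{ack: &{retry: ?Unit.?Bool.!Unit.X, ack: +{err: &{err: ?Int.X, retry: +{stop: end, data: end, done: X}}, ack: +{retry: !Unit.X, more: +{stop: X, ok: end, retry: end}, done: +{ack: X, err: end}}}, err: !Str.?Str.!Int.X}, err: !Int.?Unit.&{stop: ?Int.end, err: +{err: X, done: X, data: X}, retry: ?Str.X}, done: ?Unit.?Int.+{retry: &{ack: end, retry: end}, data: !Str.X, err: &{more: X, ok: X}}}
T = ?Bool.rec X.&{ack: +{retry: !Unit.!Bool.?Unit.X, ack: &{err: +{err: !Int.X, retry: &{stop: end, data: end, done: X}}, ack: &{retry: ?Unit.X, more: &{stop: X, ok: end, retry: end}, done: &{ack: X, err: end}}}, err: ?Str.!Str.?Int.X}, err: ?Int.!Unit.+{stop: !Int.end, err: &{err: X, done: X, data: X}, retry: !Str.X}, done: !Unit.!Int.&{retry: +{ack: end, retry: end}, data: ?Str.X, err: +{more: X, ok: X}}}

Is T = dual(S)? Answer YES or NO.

?Bool ‖ ?Bool  ✗ same direction on both sides — not dual

NO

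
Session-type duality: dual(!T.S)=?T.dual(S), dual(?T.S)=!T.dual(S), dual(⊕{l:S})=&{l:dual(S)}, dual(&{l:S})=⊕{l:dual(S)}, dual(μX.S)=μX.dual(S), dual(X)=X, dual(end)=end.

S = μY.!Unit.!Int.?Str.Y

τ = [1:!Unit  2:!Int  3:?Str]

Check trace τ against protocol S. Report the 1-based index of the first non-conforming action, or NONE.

[1] !Unit  match  cont: !Int.?Str.μY.…
[2] !Int  match  cont: ?Str.μY.…
[3] ?Str  match  cont: μY.…
τ conforms to S (length 3)

NONE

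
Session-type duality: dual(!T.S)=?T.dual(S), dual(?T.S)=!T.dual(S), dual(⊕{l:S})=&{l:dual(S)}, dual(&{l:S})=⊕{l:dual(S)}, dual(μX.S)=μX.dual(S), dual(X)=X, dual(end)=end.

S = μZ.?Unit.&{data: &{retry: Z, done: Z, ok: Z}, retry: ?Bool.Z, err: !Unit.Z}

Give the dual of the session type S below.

μZ ↦ μZ  (rec unchanged)
  ?Unit ↦ !Unit
    &{data,retry,err} ↦ ⊕{data,retry,err}  (&→⊕)
      [data]
        &{retry,done,ok} ↦ ⊕{retry,done,ok}  (&→⊕)
          [retry]
            dual(Z) = Z
          [done]
            dual(Z) = Z
          [ok]
            dual(Z) = Z
      [retry]
        ?Bool ↦ !Bool
          dual(Z) = Z
      [err]
        !Unit ↦ ?Unit
          dual(Z) = Z

μZ.!Unit.⊕{data: ⊕{retry: Z, done: Z, ok: Z}, retry: !Bool.Z, err: ?Unit.Z}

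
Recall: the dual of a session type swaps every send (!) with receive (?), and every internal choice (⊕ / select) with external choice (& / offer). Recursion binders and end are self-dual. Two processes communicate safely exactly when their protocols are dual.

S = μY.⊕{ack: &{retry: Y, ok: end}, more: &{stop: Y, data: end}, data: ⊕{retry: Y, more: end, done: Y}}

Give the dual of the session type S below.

μY = μY  (μ self-dual)
  ⊕{ack,more,data} = &{ack,more,data}  (internal→external)
    case ack:
      &{retry,ok} = ⊕{retry,ok}  (offer→select)
        case retry:
          Y ↦ Y
        case ok:
          end ↦ end
    case more:
      &{stop,data} = ⊕{stop,data}  (offer→select)
        case stop:
          Y ↦ Y
        case data:
          end ↦ end
    case data:
      ⊕{retry,more,done} = &{retry,more,done}  (internal→external)
        case retry:
          Y ↦ Y
        case more:
          end ↦ end
        case done:
          Y ↦ Y

μY.&{ack: ⊕{retry: Y, ok: end}, more: ⊕{stop: Y, data: end}, data: &{retry: Y, more: end, done: Y}}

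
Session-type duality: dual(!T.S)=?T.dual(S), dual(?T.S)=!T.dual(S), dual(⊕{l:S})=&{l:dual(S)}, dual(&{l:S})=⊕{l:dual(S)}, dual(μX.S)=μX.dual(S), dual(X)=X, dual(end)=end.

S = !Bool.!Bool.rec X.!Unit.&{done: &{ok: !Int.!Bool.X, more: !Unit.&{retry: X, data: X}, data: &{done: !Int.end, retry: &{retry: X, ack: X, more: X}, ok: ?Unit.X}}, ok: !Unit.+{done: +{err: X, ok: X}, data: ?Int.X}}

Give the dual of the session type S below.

?Bool.?Bool.rec X.?Unit.+{done: +{ok: ?Int.?Bool.X, more: ?Unit.+{retry: X, data: X}, data: +{done: ?Int.end, retry: +{retry: X, ack: X, more: X}, ok: !Unit.X}}, ok: ?Unit.&{done: &{err: X, ok: X}, data: !Int.X}}

!Bool → ?Bool
  !Bool → ?Bool
    rec X → rec X  (binder kept)
      !Unit → ?Unit
        &{done,ok} → +{done,ok}  (offer→select)
          [done]
            &{ok,more,data} → +{ok,more,data}  (offer→select)
              [ok]
                !Int → ?Int
                  !Bool → ?Bool
                    X ↦ X
              [more]
                !Unit → ?Unit
                  &{retry,data} → +{retry,data}  (offer→select)
                    [retry]
                      X ↦ X
                    [data]
                      X ↦ X
              [data]
                &{done,retry,ok} → +{done,retry,ok}  (offer→select)
                  [done]
                    !Int → ?Int
                      end ↦ end
                  [retry]
                    &{retry,ack,more} → +{retry,ack,more}  (offer→select)
                      [retry]
                        X ↦ X
                      [ack]
                        X ↦ X
                      [more]
                        X ↦ X
                  [ok]
                    ?Unit → !Unit
                      X ↦ X
          [ok]
            !Unit → ?Unit
              +{done,data} → &{done,data}  (⊕→&)
                [done]
                  +{err,ok} → &{err,ok}  (⊕→&)
                    [err]
                      X ↦ X
                    [ok]
                      X ↦ X
                [data]
                  ?Int → !Int
                    X ↦ X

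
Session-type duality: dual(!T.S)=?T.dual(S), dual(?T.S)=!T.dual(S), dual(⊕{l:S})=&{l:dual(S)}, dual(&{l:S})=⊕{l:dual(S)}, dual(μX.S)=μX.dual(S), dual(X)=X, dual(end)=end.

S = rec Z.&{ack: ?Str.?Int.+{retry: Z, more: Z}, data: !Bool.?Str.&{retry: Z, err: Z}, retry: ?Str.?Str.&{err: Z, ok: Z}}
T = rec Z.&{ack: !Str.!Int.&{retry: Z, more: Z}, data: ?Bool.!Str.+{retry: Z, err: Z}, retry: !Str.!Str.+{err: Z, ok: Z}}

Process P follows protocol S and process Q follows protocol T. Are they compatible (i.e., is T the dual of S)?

rec Z | rec Z  ✓ (μ self-dual)
  &{ack,data,retry} | &{ack,data,retry}  ✗ choice polarity not flipped — not dual

NO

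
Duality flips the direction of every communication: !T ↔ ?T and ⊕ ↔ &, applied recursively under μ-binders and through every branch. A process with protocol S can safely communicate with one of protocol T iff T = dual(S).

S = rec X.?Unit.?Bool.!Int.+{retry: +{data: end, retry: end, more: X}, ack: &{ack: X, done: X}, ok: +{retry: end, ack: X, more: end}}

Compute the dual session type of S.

rec X.!Unit.!Bool.?Int.&{retry: &{data: end, retry: end, more: X}, ack: +{ack: X, done: X}, ok: &{retry: end, ack: X, more: end}}

rec X ↦ rec X  (μ self-dual)
  ?Unit ↦ !Unit
    ?Bool ↦ !Bool
      !Int ↦ ?Int
        +{retry,ack,ok} ↦ &{retry,ack,ok}  (select→offer)
          case retry:
            +{data,retry,more} ↦ &{data,retry,more}  (select→offer)
              case data:
                end ↦ end
              case retry:
                end ↦ end
              case more:
                X ↦ X
          case ack:
            &{ack,done} ↦ +{ack,done}  (external→internal)
              case ack:
                X ↦ X
              case done:
                X ↦ X
          case ok:
            +{retry,ack,more} ↦ &{retry,ack,more}  (select→offer)
              case retry:
                end ↦ end
              case ack:
                X ↦ X
              case more:
                end ↦ end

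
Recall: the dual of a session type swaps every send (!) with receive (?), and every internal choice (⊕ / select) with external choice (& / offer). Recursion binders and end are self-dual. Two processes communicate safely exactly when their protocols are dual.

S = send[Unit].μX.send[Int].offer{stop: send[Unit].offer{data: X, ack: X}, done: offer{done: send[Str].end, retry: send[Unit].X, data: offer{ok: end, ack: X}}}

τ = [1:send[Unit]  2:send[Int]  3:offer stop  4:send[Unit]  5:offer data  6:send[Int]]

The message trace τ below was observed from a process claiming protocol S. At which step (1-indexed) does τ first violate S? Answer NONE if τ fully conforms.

@1 send[Unit]  ok  cont: μX.…
@2 send[Int]  ok  cont: offer{stop: send[Unit].offer{data: μX.…, ack: μX.…}, done: offer{done: send[Str].end, retry: send[Unit].μX.…, data: offer{ok: end, ack: μX.…}}}
@3 offer stop  ok  cont: send[Unit].offer{data: μX.…, ack: μX.…}
@4 send[Unit]  ok  cont: offer{data: μX.…, ack: μX.…}
@5 offer data  ok  cont: μX.…
@6 send[Int]  ok  cont: offer{stop: send[Unit].offer{data: μX.…, ack: μX.…}, done: offer{done: send[Str].end, retry: send[Unit].μX.…, data: offer{ok: end, ack: μX.…}}}
all 6 steps conform

NONE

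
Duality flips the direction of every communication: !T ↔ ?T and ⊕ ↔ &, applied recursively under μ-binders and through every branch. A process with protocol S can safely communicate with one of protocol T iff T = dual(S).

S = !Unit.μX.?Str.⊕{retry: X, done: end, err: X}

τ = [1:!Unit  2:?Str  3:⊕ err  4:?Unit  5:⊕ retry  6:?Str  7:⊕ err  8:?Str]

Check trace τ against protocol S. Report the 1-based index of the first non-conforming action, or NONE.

4

step 1: !Unit  ok  now at μX.…
step 2: ?Str  ok  now at ⊕{retry: μX.…, done: end, err: μX.…}
step 3: ⊕ err  ok  now at μX.…
step 4: got ?Unit, protocol expects ?Str  ✗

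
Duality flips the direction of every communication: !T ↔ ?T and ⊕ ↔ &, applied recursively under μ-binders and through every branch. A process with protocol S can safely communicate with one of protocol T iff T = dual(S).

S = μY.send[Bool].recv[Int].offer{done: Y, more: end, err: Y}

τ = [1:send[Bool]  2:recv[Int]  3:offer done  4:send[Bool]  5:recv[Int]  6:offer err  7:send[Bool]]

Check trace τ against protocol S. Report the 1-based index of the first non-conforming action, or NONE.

NONE

[1] send[Bool]  ok  residual = recv[Int].offer{done: μY.…, more: end, err: μY.…}
[2] recv[Int]  ok  residual = offer{done: μY.…, more: end, err: μY.…}
[3] offer done  ok  residual = μY.…
[4] send[Bool]  ok  residual = recv[Int].offer{done: μY.…, more: end, err: μY.…}
[5] recv[Int]  ok  residual = offer{done: μY.…, more: end, err: μY.…}
[6] offer err  ok  residual = μY.…
[7] send[Bool]  ok  residual = recv[Int].offer{done: μY.…, more: end, err: μY.…}
all 7 steps conform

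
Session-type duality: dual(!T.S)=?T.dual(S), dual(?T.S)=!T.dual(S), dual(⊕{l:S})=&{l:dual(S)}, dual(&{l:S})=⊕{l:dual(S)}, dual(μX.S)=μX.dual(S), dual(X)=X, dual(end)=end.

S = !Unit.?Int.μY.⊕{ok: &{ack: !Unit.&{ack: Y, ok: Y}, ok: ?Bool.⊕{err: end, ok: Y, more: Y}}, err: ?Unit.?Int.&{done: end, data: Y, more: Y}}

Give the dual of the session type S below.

?Unit.!Int.μY.&{ok: ⊕{ack: ?Unit.⊕{ack: Y, ok: Y}, ok: !Bool.&{err: end, ok: Y, more: Y}}, err: !Unit.!Int.⊕{done: end, data: Y, more: Y}}

!Unit ↦ ?Unit
  ?Int ↦ !Int
    μY ↦ μY  (μ self-dual)
      ⊕{ok,err} ↦ &{ok,err}  (⊕→&)
        [ok]
          &{ack,ok} ↦ ⊕{ack,ok}  (offer→select)
            [ack]
              !Unit ↦ ?Unit
                &{ack,ok} ↦ ⊕{ack,ok}  (offer→select)
                  [ack]
                    Y self-dual
                  [ok]
                    Y self-dual
            [ok]
              ?Bool ↦ !Bool
                ⊕{err,ok,more} ↦ &{err,ok,more}  (⊕→&)
                  [err]
                    end self-dual
                  [ok]
                    Y self-dual
                  [more]
                    Y self-dual
        [err]
          ?Unit ↦ !Unit
            ?Int ↦ !Int
              &{done,data,more} ↦ ⊕{done,data,more}  (offer→select)
                [done]
                  end self-dual
                [data]
                  Y self-dual
                [more]
                  Y self-dual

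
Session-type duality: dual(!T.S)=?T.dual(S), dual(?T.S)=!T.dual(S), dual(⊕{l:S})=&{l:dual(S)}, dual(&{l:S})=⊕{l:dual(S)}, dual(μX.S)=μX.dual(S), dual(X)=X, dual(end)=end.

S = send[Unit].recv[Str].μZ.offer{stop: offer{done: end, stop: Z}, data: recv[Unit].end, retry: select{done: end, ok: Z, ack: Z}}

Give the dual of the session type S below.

recv[Unit].send[Str].μZ.select{stop: select{done: end, stop: Z}, data: send[Unit].end, retry: offer{done: end, ok: Z, ack: Z}}

send[Unit] → recv[Unit]
  recv[Str] → send[Str]
    μZ → μZ  (binder kept)
      offer{stop,data,retry} → select{stop,data,retry}  (external→internal)
        [stop]
          offer{done,stop} → select{done,stop}  (external→internal)
            [done]
              dual(end) = end
            [stop]
              dual(Z) = Z
        [data]
          recv[Unit] → send[Unit]
            dual(end) = end
        [retry]
          select{done,ok,ack} → offer{done,ok,ack}  (select→offer)
            [done]
              dual(end) = end
            [ok]
              dual(Z) = Z
            [ack]
              dual(Z) = Z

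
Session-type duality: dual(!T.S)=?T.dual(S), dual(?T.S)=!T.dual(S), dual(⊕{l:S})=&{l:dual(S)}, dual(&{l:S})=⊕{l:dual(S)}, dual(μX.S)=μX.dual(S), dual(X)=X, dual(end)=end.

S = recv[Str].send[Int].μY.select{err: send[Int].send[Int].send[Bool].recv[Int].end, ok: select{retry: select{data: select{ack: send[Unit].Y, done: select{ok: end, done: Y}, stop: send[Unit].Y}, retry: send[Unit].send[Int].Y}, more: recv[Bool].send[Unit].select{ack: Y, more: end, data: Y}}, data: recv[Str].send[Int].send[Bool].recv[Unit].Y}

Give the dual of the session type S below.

send[Str].recv[Int].μY.offer{err: recv[Int].recv[Int].recv[Bool].send[Int].end, ok: offer{retry: offer{data: offer{ack: recv[Unit].Y, done: offer{ok: end, done: Y}, stop: recv[Unit].Y}, retry: recv[Unit].recv[Int].Y}, more: send[Bool].recv[Unit].offer{ack: Y, more: end, data: Y}}, data: send[Str].recv[Int].recv[Bool].send[Unit].Y}

recv[Str] ↦ send[Str]
  send[Int] ↦ recv[Int]
    μY ↦ μY  (μ self-dual)
      select{err,ok,data} ↦ offer{err,ok,data}  (internal→external)
        [err]
          send[Int] ↦ recv[Int]
            send[Int] ↦ recv[Int]
              send[Bool] ↦ recv[Bool]
                recv[Int] ↦ send[Int]
                  end self-dual
        [ok]
          select{retry,more} ↦ offer{retry,more}  (internal→external)
            [retry]
              select{data,retry} ↦ offer{data,retry}  (internal→external)
                [data]
                  select{ack,done,stop} ↦ offer{ack,done,stop}  (internal→external)
                    [ack]
                      send[Unit] ↦ recv[Unit]
                        Y self-dual
                    [done]
                      select{ok,done} ↦ offer{ok,done}  (internal→external)
                        [ok]
                          end self-dual
                        [done]
                          Y self-dual
                    [stop]
                      send[Unit] ↦ recv[Unit]
                        Y self-dual
                [retry]
                  send[Unit] ↦ recv[Unit]
                    send[Int] ↦ recv[Int]
                      Y self-dual
            [more]
              recv[Bool] ↦ send[Bool]
                send[Unit] ↦ recv[Unit]
                  select{ack,more,data} ↦ offer{ack,more,data}  (internal→external)
                    [ack]
                      Y self-dual
                    [more]
                      end self-dual
                    [data]
                      Y self-dual
        [data]
          recv[Str] ↦ send[Str]
            send[Int] ↦ recv[Int]
              send[Bool] ↦ recv[Bool]
                recv[Unit] ↦ send[Unit]
                  Y self-dual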